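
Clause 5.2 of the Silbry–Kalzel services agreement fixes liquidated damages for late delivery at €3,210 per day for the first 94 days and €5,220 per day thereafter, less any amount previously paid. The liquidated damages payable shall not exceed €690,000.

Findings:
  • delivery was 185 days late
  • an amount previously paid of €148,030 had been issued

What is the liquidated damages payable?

First 94 days: 94 × €3,210 = €301,740
Remaining days: (185 − 94) × €5,220 = €475,020
Accrued per-day damages: €301,740 + €475,020 = €776,760
Less amount previously paid: €776,760 − €148,030 = €628,730
Cap at €690,000: €628,730 is within the cap, no reduction.

€628,730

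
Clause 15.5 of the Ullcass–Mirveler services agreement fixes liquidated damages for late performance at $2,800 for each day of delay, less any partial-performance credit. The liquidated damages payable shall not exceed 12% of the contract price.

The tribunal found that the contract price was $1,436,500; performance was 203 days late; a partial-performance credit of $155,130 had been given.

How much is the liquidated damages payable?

$172,380

Per-day damages: 203 × $2,800 = $568,400
Less partial-performance credit: $568,400 − $155,130 = $413,270
Cap: 12% of $1,436,500 = $172,380
Cap at $172,380: $413,270 exceeds the cap → $172,380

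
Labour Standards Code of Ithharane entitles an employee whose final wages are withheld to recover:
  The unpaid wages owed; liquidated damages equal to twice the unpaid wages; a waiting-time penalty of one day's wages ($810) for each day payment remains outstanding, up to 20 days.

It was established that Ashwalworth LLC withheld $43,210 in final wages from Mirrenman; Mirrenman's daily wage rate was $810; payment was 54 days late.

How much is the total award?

Doubled: 2 × $43,210 = $86,420
Penalty days: min(54, 20) = 20
Waiting-time penalty: 20 × $810 = $16,200
Total award: $43,210 + $86,420 + $16,200 = $145,830

$145,830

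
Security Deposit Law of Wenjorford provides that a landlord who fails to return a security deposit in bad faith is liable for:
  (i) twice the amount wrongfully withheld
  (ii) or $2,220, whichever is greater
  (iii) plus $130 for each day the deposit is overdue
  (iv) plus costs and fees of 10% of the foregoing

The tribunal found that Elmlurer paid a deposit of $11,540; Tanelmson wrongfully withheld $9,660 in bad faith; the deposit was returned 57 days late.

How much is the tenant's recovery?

$29,403

Doubled: 2 × $9,660 = $19,320
Minimum $2,220: $19,320 meets the minimum, no increase.
Late-return penalty: 57 × $130 = $7,410
Damages plus late penalty: $19,320 + $7,410 = $26,730
Costs and fees: 10% of $26,730 = $2,673
Total recovery: $26,730 + $2,673 = $29,403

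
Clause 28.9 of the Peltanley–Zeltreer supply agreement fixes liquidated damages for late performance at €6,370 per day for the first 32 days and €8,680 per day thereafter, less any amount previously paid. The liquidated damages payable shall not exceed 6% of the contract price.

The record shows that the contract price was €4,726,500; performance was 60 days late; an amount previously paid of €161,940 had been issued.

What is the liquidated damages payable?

First 32 days: 32 × €6,370 = €203,840
Remaining days: (60 − 32) × €8,680 = €243,040
Accrued per-day damages: €203,840 + €243,040 = €446,880
Less amount previously paid: €446,880 − €161,940 = €284,940
Cap: 6% of €4,726,500 = €283,590
Cap at €283,590: €284,940 exceeds the cap → €283,590

€283,590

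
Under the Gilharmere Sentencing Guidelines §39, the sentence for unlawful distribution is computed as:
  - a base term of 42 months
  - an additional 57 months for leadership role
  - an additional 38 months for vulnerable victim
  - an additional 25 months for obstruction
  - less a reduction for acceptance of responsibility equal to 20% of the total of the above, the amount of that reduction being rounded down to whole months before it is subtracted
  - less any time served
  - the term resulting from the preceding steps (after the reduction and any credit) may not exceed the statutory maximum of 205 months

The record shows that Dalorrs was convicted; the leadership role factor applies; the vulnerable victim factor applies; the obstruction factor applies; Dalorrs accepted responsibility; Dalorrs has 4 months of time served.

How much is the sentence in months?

Leadership role enhancement: +57 months
Vulnerable victim enhancement: +38 months
Obstruction enhancement: +25 months
Adjusted term: 42 months + 57 months + 38 months + 25 months = 162 months
Acceptance of responsibility reduction: 20% of 162 months = 32 months (rounded down)
After reduction: 162 − 32 = 130 months
Less time served: 130 months − 4 months = 126 months
Cap at 205 months: 126 months is within the cap, no reduction.

126 months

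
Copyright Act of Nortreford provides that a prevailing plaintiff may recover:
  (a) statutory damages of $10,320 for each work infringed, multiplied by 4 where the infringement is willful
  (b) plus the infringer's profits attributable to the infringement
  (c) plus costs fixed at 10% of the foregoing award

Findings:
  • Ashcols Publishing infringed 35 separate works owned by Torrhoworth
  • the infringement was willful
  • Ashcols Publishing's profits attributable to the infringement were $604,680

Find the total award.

Statutory damages: 35 × $10,320 = $361,200
Multiplied by 4: 4 × $361,200 = $1,444,800
Combined award: $1,444,800 + $604,680 = $2,049,480
Costs: 10% of $2,049,480 = $204,948
Award plus costs: $2,049,480 + $204,948 = $2,254,428

Award: $2,254,428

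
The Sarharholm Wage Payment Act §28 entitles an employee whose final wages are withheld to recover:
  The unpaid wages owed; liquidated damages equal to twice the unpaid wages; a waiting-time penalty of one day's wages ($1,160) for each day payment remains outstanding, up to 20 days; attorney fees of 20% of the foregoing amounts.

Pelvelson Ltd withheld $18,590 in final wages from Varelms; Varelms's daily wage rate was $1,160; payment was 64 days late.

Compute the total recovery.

$94,764

Doubled: 2 × $18,590 = $37,180
Penalty days: min(64, 20) = 20
Waiting-time penalty: 20 × $1,160 = $23,200
Subtotal: $18,590 + $37,180 + $23,200 = $78,970
Attorney fees: 20% of $78,970 = $15,794
Total award: $78,970 + $15,794 = $94,764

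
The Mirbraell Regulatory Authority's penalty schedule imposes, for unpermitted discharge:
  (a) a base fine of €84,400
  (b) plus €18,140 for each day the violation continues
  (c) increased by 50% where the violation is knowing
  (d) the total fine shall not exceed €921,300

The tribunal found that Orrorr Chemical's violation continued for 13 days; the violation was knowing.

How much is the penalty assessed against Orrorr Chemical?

Per-day component: 13 × €18,140 = €235,820
Base plus per-day: €84,400 + €235,820 = €320,220
Enhancement: 50% of €320,220 = €160,110
Enhanced fine: €320,220 + €160,110 = €480,330
Cap at €921,300: €480,330 is within the cap, no reduction.

Civil penalty: €480,330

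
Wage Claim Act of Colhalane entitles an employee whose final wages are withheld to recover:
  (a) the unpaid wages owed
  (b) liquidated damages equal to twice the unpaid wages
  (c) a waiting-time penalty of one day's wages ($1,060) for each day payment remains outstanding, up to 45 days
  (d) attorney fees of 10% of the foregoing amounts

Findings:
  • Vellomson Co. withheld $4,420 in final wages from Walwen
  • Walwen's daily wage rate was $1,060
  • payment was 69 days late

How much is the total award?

Doubled: 2 × $4,420 = $8,840
Penalty days: min(69, 45) = 45
Waiting-time penalty: 45 × $1,060 = $47,700
Subtotal: $4,420 + $8,840 + $47,700 = $60,960
Attorney fees: 10% of $60,960 = $6,096
Total award: $60,960 + $6,096 = $67,056

$67,056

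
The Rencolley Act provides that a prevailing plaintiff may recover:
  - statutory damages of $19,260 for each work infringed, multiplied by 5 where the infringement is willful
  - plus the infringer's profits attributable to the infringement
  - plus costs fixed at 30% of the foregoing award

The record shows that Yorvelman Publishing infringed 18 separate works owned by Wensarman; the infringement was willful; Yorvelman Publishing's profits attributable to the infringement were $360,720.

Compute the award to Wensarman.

$2,722,356

Statutory damages: 18 × $19,260 = $346,680
Multiplied by 5: 5 × $346,680 = $1,733,400
Combined award: $1,733,400 + $360,720 = $2,094,120
Costs: 30% of $2,094,120 = $628,236
Award plus costs: $2,094,120 + $628,236 = $2,722,356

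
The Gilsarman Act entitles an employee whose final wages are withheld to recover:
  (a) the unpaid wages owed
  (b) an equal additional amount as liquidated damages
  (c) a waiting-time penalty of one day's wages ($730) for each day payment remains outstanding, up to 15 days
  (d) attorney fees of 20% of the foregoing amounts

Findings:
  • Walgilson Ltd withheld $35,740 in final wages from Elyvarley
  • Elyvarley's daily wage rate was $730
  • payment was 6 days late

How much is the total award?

Liquidated damages (equal amount): $35,740
Penalty days: min(6, 15) = 6
Waiting-time penalty: 6 × $730 = $4,380
Subtotal: $35,740 + $35,740 + $4,380 = $75,860
Attorney fees: 20% of $75,860 = $15,172
Total award: $75,860 + $15,172 = $91,032

Total award: $91,032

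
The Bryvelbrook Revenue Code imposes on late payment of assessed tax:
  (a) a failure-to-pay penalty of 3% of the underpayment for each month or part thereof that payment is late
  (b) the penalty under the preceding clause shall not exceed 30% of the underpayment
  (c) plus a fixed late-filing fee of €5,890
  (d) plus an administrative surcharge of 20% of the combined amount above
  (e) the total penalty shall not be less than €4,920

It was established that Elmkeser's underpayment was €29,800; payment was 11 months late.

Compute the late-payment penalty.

€17,796

Accrued rate: 3% × 11 = 33%, capped at 30% → 30%
Failure-to-pay penalty: 30% of €29,800 = €8,940
Penalty before surcharge: €8,940 + €5,890 = €14,830
Administrative surcharge: 20% of €14,830 = €2,966
Total penalty: €14,830 + €2,966 = €17,796
Minimum €4,920: €17,796 meets the minimum, no increase.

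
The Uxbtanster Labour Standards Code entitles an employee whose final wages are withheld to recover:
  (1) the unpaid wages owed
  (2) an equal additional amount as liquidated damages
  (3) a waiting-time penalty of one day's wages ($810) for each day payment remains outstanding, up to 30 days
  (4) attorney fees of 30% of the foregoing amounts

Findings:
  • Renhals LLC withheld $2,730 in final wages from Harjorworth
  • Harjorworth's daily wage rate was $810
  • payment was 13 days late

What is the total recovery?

Liquidated damages (equal amount): $2,730
Penalty days: min(13, 30) = 13
Waiting-time penalty: 13 × $810 = $10,530
Subtotal: $2,730 + $2,730 + $10,530 = $15,990
Attorney fees: 30% of $15,990 = $4,797
Total award: $15,990 + $4,797 = $20,787

$20,787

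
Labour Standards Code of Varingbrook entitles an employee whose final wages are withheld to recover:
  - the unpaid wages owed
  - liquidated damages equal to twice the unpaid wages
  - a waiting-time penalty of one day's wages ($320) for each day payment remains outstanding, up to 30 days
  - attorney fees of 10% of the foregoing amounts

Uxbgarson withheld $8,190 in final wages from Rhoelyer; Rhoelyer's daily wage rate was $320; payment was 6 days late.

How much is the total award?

$29,139

Doubled: 2 × $8,190 = $16,380
Penalty days: min(6, 30) = 6
Waiting-time penalty: 6 × $320 = $1,920
Subtotal: $8,190 + $16,380 + $1,920 = $26,490
Attorney fees: 10% of $26,490 = $2,649
Total award: $26,490 + $2,649 = $29,139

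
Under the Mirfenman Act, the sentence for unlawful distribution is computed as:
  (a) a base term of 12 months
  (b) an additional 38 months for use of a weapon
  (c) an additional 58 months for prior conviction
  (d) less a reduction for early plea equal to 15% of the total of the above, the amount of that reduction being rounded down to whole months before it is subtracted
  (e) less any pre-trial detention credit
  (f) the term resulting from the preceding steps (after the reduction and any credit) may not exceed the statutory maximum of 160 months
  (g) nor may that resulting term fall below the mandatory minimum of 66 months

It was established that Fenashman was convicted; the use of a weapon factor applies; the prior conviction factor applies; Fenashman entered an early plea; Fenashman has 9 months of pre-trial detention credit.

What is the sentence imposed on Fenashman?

83 months

Use of a weapon enhancement: +38 months
Prior conviction enhancement: +58 months
Adjusted term: 12 months + 38 months + 58 months = 108 months
Early plea reduction: 15% of 108 months = 16 months (rounded down)
After reduction: 108 − 16 = 92 months
Less pre-trial detention credit: 92 months − 9 months = 83 months
Cap at 160 months: 83 months is within the cap, no reduction.
Minimum 66 months: 83 months meets the minimum, no increase.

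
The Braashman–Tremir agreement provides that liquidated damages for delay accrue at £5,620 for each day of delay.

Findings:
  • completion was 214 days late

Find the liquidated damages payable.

£1,202,680

Per-day damages: 214 × £5,620 = £1,202,680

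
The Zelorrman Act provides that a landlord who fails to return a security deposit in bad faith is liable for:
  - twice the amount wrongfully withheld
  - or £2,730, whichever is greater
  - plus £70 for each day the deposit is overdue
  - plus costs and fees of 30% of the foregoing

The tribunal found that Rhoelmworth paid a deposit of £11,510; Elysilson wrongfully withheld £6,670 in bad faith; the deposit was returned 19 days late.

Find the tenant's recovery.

Doubled: 2 × £6,670 = £13,340
Minimum £2,730: £13,340 meets the minimum, no increase.
Late-return penalty: 19 × £70 = £1,330
Damages plus late penalty: £13,340 + £1,330 = £14,670
Costs and fees: 30% of £14,670 = £4,401
Total recovery: £14,670 + £4,401 = £19,071

£19,071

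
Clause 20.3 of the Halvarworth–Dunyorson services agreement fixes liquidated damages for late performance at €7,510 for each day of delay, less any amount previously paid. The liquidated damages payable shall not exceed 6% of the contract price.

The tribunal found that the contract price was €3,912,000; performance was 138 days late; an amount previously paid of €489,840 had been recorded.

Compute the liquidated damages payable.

€234,720

Per-day damages: 138 × €7,510 = €1,036,380
Less amount previously paid: €1,036,380 − €489,840 = €546,540
Cap: 6% of €3,912,000 = €234,720
Cap at €234,720: €546,540 exceeds the cap → €234,720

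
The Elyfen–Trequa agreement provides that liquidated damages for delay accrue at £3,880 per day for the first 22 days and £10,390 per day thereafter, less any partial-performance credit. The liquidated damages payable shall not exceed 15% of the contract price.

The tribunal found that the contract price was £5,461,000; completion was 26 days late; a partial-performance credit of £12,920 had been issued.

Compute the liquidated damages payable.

£114,000

First 22 days: 22 × £3,880 = £85,360
Remaining days: (26 − 22) × £10,390 = £41,560
Accrued per-day damages: £85,360 + £41,560 = £126,920
Less partial-performance credit: £126,920 − £12,920 = £114,000
Cap: 15% of £5,461,000 = £819,150
Cap at £819,150: £114,000 is within the cap, no reduction.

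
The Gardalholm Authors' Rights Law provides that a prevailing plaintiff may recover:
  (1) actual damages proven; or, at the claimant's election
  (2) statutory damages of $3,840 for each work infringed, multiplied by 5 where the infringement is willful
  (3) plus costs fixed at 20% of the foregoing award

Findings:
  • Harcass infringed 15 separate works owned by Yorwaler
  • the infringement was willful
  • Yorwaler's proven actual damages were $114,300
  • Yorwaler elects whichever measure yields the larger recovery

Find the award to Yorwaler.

Statutory damages: 15 × $3,840 = $57,600
Multiplied by 5: 5 × $57,600 = $288,000
Greater of actual damages ($114,300) or enhanced statutory damages ($288,000): $288,000
Costs: 20% of $288,000 = $57,600
Award plus costs: $288,000 + $57,600 = $345,600

$345,600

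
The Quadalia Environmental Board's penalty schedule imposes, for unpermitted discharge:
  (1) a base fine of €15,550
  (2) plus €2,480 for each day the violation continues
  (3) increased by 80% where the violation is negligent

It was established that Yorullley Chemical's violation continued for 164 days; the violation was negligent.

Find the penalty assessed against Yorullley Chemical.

Civil penalty: €760,086

Per-day component: 164 × €2,480 = €406,720
Base plus per-day: €15,550 + €406,720 = €422,270
Enhancement: 80% of €422,270 = €337,816
Enhanced fine: €422,270 + €337,816 = €760,086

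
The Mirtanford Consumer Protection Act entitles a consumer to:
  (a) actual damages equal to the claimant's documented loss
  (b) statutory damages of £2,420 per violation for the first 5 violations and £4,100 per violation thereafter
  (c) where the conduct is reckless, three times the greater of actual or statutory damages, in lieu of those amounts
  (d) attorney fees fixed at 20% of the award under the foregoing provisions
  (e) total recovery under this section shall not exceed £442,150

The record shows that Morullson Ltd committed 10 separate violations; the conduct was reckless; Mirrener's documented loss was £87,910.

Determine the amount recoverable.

First 5 violations: 5 × £2,420 = £12,100
Remaining violations: (10 − 5) × £4,100 = £20,500
Statutory damages: £12,100 + £20,500 = £32,600
Greater of actual damages (£87,910) or statutory damages (£32,600): £87,910
Trebled: 3 × £87,910 = £263,730
Attorney fees: 20% of £263,730 = £52,746
Total before cap: £263,730 + £52,746 = £316,476
Cap at £442,150: £316,476 is within the cap, no reduction.

£316,476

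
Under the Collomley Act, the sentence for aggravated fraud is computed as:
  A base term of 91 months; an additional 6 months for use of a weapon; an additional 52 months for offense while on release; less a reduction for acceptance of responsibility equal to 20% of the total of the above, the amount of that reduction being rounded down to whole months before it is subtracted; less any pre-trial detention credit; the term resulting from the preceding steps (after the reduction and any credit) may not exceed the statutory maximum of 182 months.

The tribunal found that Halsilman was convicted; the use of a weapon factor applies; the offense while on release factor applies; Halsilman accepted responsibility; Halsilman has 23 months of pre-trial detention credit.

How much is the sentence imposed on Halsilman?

97 months

Use of a weapon enhancement: +6 months
Offense while on release enhancement: +52 months
Adjusted term: 91 months + 6 months + 52 months = 149 months
Acceptance of responsibility reduction: 20% of 149 months = 29 months (rounded down)
After reduction: 149 − 29 = 120 months
Less pre-trial detention credit: 120 months − 23 months = 97 months
Cap at 182 months: 97 months is within the cap, no reduction.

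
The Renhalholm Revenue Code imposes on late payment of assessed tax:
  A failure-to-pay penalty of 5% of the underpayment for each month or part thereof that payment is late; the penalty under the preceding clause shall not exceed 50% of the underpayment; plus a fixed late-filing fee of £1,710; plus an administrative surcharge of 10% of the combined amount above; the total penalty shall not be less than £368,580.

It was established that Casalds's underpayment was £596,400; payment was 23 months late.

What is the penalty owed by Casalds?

Accrued rate: 5% × 23 = 115%, capped at 50% → 50%
Failure-to-pay penalty: 50% of £596,400 = £298,200
Penalty before surcharge: £298,200 + £1,710 = £299,910
Administrative surcharge: 10% of £299,910 = £29,991
Total penalty: £299,910 + £29,991 = £329,901
Minimum £368,580: £329,901 is below the minimum → £368,580

Penalty: £368,580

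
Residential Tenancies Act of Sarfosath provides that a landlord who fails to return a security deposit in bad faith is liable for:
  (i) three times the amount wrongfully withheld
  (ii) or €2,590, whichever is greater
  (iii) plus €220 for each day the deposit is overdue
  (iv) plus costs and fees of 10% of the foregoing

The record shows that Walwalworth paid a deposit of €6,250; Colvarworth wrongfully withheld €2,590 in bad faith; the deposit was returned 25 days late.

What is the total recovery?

Trebled: 3 × €2,590 = €7,770
Minimum €2,590: €7,770 meets the minimum, no increase.
Late-return penalty: 25 × €220 = €5,500
Damages plus late penalty: €7,770 + €5,500 = €13,270
Costs and fees: 10% of €13,270 = €1,327
Total recovery: €13,270 + €1,327 = €14,597

€14,597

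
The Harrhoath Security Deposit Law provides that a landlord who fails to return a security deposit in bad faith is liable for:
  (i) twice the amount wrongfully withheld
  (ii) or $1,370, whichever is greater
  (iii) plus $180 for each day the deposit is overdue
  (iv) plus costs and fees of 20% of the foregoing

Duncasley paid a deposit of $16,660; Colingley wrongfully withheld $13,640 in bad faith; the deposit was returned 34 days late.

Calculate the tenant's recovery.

$40,080

Doubled: 2 × $13,640 = $27,280
Minimum $1,370: $27,280 meets the minimum, no increase.
Late-return penalty: 34 × $180 = $6,120
Damages plus late penalty: $27,280 + $6,120 = $33,400
Costs and fees: 20% of $33,400 = $6,680
Total recovery: $33,400 + $6,680 = $40,080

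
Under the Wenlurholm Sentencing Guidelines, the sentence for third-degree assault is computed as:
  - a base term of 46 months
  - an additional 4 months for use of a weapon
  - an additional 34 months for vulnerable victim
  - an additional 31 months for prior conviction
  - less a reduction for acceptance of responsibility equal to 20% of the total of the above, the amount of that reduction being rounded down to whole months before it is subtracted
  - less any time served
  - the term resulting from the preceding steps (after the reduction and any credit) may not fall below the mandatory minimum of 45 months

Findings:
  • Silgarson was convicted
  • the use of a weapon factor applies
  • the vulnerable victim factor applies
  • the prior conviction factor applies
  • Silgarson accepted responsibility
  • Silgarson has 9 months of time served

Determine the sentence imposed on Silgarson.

83 months

Use of a weapon enhancement: +4 months
Vulnerable victim enhancement: +34 months
Prior conviction enhancement: +31 months
Adjusted term: 46 months + 4 months + 34 months + 31 months = 115 months
Acceptance of responsibility reduction: 20% of 115 months = 23 months (rounded down)
After reduction: 115 − 23 = 92 months
Less time served: 92 months − 9 months = 83 months
Minimum 45 months: 83 months meets the minimum, no increase.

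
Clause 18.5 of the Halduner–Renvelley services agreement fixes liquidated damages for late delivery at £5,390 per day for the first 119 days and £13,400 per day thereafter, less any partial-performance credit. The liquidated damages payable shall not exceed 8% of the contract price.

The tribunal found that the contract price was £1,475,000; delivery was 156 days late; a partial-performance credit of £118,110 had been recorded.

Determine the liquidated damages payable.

First 119 days: 119 × £5,390 = £641,410
Remaining days: (156 − 119) × £13,400 = £495,800
Accrued per-day damages: £641,410 + £495,800 = £1,137,210
Less partial-performance credit: £1,137,210 − £118,110 = £1,019,100
Cap: 8% of £1,475,000 = £118,000
Cap at £118,000: £1,019,100 exceeds the cap → £118,000

£118,000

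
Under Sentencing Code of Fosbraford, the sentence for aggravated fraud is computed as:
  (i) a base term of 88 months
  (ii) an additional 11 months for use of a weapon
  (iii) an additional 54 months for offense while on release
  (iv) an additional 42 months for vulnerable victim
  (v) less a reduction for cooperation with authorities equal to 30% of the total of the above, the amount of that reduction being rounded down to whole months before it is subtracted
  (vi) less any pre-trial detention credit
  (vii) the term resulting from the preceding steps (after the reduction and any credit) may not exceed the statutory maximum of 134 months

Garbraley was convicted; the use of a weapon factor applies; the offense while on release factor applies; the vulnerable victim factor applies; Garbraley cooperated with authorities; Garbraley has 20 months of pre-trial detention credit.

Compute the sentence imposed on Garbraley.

Use of a weapon enhancement: +11 months
Offense while on release enhancement: +54 months
Vulnerable victim enhancement: +42 months
Adjusted term: 88 months + 11 months + 54 months + 42 months = 195 months
Cooperation with authorities reduction: 30% of 195 months = 58 months (rounded down)
After reduction: 195 − 58 = 137 months
Less pre-trial detention credit: 137 months − 20 months = 117 months
Cap at 134 months: 117 months is within the cap, no reduction.

117 months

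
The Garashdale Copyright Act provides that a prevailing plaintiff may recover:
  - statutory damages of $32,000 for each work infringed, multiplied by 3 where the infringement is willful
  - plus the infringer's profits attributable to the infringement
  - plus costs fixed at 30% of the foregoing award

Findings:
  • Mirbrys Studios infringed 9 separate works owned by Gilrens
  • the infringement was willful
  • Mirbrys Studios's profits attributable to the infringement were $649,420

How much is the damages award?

$1,967,446

Statutory damages: 9 × $32,000 = $288,000
Trebled: 3 × $288,000 = $864,000
Combined award: $864,000 + $649,420 = $1,513,420
Costs: 30% of $1,513,420 = $454,026
Award plus costs: $1,513,420 + $454,026 = $1,967,446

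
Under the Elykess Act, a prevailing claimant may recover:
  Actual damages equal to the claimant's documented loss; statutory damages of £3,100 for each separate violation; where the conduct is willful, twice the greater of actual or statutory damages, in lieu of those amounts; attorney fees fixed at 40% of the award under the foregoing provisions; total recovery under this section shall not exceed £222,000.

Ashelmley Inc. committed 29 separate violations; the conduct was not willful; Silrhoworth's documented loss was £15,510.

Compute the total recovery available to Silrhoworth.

£147,574

Statutory damages: 29 × £3,100 = £89,900
Conduct not willful: the in-lieu enhancement does not apply.
Actual plus statutory damages: £15,510 + £89,900 = £105,410
Attorney fees: 40% of £105,410 = £42,164
Total before cap: £105,410 + £42,164 = £147,574
Cap at £222,000: £147,574 is within the cap, no reduction.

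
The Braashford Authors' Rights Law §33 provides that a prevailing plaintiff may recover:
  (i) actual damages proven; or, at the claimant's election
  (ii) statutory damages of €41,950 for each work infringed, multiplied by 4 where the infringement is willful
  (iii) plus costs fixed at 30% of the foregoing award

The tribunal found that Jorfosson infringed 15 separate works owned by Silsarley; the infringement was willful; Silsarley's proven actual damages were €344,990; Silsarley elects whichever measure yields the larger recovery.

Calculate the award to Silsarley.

Statutory damages: 15 × €41,950 = €629,250
Multiplied by 4: 4 × €629,250 = €2,517,000
Greater of actual damages (€344,990) or enhanced statutory damages (€2,517,000): €2,517,000
Costs: 30% of €2,517,000 = €755,100
Award plus costs: €2,517,000 + €755,100 = €3,272,100

€3,272,100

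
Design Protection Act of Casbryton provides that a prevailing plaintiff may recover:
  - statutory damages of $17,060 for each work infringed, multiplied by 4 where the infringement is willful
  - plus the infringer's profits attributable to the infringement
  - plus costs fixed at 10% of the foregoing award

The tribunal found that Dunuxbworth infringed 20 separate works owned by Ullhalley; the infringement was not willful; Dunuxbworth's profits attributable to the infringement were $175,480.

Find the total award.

Statutory damages: 20 × $17,060 = $341,200
Infringement not willful: no ×4 enhancement.
Combined award: $341,200 + $175,480 = $516,680
Costs: 10% of $516,680 = $51,668
Award plus costs: $516,680 + $51,668 = $568,348

$568,348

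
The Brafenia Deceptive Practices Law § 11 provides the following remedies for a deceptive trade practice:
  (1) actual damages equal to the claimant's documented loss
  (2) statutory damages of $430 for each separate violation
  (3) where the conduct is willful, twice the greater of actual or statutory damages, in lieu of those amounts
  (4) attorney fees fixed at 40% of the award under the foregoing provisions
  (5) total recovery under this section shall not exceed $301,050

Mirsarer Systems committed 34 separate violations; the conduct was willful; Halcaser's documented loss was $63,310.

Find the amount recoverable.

Total recovery: $177,268

Statutory damages: 34 × $430 = $14,620
Greater of actual damages ($63,310) or statutory damages ($14,620): $63,310
Doubled: 2 × $63,310 = $126,620
Attorney fees: 40% of $126,620 = $50,648
Total before cap: $126,620 + $50,648 = $177,268
Cap at $301,050: $177,268 is within the cap, no reduction.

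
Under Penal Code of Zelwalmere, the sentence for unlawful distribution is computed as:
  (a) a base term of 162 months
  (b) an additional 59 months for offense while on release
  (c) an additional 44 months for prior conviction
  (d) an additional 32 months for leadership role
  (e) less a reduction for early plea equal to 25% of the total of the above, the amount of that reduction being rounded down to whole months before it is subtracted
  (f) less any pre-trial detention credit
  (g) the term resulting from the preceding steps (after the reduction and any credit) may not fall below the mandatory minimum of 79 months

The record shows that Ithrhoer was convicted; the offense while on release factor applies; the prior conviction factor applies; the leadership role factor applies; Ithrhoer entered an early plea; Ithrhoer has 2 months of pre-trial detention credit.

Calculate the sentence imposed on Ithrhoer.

Offense while on release enhancement: +59 months
Prior conviction enhancement: +44 months
Leadership role enhancement: +32 months
Adjusted term: 162 months + 59 months + 44 months + 32 months = 297 months
Early plea reduction: 25% of 297 months = 74 months (rounded down)
After reduction: 297 − 74 = 223 months
Less pre-trial detention credit: 223 months − 2 months = 221 months
Minimum 79 months: 221 months meets the minimum, no increase.

Sentence: 221 months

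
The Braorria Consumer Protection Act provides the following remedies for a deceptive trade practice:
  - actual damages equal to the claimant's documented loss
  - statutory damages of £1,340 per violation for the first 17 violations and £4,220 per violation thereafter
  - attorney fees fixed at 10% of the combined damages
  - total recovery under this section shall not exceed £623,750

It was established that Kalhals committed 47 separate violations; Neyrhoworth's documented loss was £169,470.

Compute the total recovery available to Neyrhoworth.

£350,735

First 17 violations: 17 × £1,340 = £22,780
Remaining violations: (47 − 17) × £4,220 = £126,600
Statutory damages: £22,780 + £126,600 = £149,380
Combined damages: £169,470 + £149,380 = £318,850
Attorney fees: 10% of £318,850 = £31,885
Total before cap: £318,850 + £31,885 = £350,735
Cap at £623,750: £350,735 is within the cap, no reduction.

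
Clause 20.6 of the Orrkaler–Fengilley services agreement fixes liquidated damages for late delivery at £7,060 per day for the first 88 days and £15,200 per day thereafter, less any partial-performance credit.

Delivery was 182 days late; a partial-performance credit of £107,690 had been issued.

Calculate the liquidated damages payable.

Liquidated damages: £1,942,390

First 88 days: 88 × £7,060 = £621,280
Remaining days: (182 − 88) × £15,200 = £1,428,800
Accrued per-day damages: £621,280 + £1,428,800 = £2,050,080
Less partial-performance credit: £2,050,080 − £107,690 = £1,942,390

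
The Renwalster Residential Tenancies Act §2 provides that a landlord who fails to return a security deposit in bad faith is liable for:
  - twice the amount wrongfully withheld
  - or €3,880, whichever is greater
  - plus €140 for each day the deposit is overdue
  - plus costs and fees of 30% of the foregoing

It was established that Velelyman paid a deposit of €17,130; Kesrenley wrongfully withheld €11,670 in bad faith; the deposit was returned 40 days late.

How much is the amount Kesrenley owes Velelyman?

€37,622

Doubled: 2 × €11,670 = €23,340
Minimum €3,880: €23,340 meets the minimum, no increase.
Late-return penalty: 40 × €140 = €5,600
Damages plus late penalty: €23,340 + €5,600 = €28,940
Costs and fees: 30% of €28,940 = €8,682
Total recovery: €28,940 + €8,682 = €37,622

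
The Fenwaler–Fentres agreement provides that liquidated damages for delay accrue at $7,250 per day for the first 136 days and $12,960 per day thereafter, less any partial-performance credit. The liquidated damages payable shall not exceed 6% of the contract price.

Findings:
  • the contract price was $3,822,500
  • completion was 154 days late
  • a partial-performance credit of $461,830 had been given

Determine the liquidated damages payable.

First 136 days: 136 × $7,250 = $986,000
Remaining days: (154 − 136) × $12,960 = $233,280
Accrued per-day damages: $986,000 + $233,280 = $1,219,280
Less partial-performance credit: $1,219,280 − $461,830 = $757,450
Cap: 6% of $3,822,500 = $229,350
Cap at $229,350: $757,450 exceeds the cap → $229,350

Liquidated damages: $229,350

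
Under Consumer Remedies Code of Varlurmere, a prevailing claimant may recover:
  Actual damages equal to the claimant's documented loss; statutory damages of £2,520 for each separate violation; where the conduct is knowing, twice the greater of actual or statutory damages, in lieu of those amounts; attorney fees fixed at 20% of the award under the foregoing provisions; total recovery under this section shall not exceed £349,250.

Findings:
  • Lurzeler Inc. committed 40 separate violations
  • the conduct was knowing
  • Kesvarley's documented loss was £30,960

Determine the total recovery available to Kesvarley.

Total recovery: £241,920

Statutory damages: 40 × £2,520 = £100,800
Greater of actual damages (£30,960) or statutory damages (£100,800): £100,800
Doubled: 2 × £100,800 = £201,600
Attorney fees: 20% of £201,600 = £40,320
Total before cap: £201,600 + £40,320 = £241,920
Cap at £349,250: £241,920 is within the cap, no reduction.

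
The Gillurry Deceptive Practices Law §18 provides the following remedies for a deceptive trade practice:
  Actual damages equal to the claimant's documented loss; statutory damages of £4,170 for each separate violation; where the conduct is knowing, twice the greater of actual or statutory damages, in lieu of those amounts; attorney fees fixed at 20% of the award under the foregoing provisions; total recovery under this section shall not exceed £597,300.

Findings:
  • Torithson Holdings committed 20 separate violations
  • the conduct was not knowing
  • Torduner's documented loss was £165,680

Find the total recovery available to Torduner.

Statutory damages: 20 × £4,170 = £83,400
Conduct not knowing: the in-lieu enhancement does not apply.
Actual plus statutory damages: £165,680 + £83,400 = £249,080
Attorney fees: 20% of £249,080 = £49,816
Total before cap: £249,080 + £49,816 = £298,896
Cap at £597,300: £298,896 is within the cap, no reduction.

£298,896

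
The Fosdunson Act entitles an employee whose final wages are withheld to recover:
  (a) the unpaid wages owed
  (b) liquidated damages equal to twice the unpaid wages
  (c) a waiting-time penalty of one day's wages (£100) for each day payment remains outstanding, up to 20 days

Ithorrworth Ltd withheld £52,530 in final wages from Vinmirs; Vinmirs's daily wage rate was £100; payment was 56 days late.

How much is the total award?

Doubled: 2 × £52,530 = £105,060
Penalty days: min(56, 20) = 20
Waiting-time penalty: 20 × £100 = £2,000
Total award: £52,530 + £105,060 + £2,000 = £159,590

£159,590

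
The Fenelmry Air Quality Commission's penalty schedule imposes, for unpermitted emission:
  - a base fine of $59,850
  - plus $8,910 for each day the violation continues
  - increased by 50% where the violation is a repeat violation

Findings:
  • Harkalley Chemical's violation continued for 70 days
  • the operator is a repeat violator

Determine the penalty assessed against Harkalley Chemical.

$1,025,325

Per-day component: 70 × $8,910 = $623,700
Base plus per-day: $59,850 + $623,700 = $683,550
Enhancement: 50% of $683,550 = $341,775
Enhanced fine: $683,550 + $341,775 = $1,025,325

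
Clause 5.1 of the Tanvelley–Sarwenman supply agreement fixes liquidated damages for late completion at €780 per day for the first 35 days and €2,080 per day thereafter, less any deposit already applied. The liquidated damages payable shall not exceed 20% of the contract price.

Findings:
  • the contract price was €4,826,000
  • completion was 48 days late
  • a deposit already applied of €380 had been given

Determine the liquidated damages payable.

First 35 days: 35 × €780 = €27,300
Remaining days: (48 − 35) × €2,080 = €27,040
Accrued per-day damages: €27,300 + €27,040 = €54,340
Less deposit already applied: €54,340 − €380 = €53,960
Cap: 20% of €4,826,000 = €965,200
Cap at €965,200: €53,960 is within the cap, no reduction.

€53,960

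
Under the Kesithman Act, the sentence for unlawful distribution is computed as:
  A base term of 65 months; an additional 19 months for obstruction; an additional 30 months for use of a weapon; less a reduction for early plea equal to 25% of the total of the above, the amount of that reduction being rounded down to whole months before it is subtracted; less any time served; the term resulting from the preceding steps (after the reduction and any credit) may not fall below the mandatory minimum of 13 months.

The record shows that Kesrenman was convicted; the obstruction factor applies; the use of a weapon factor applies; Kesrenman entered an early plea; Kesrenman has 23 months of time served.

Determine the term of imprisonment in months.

Obstruction enhancement: +19 months
Use of a weapon enhancement: +30 months
Adjusted term: 65 months + 19 months + 30 months = 114 months
Early plea reduction: 25% of 114 months = 28 months (rounded down)
After reduction: 114 − 28 = 86 months
Less time served: 86 months − 23 months = 63 months
Minimum 13 months: 63 months meets the minimum, no increase.

63 months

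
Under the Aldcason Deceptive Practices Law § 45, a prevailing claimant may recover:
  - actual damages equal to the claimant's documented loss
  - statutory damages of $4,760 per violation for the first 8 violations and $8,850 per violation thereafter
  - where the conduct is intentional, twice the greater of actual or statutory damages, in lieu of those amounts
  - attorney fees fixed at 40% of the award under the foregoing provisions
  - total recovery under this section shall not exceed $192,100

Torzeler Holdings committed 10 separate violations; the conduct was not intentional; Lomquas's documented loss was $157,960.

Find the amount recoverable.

First 8 violations: 8 × $4,760 = $38,080
Remaining violations: (10 − 8) × $8,850 = $17,700
Statutory damages: $38,080 + $17,700 = $55,780
Conduct not intentional: the in-lieu enhancement does not apply.
Actual plus statutory damages: $157,960 + $55,780 = $213,740
Attorney fees: 40% of $213,740 = $85,496
Total before cap: $213,740 + $85,496 = $299,236
Cap at $192,100: $299,236 exceeds the cap → $192,100

$192,100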